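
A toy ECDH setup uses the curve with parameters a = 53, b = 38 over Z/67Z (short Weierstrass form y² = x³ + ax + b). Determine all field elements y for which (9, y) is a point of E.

x³ + 53x + 38 = 1244 ≡ 38 (mod 67).
38 is a non-residue mod 67; no y exists.

none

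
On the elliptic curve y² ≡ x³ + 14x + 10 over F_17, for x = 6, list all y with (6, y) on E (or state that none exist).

2, 15

x³ + 14x + 10 = 310 ≡ 4 (mod 17).
Square roots of 4 mod 17: 2 and 15 (since 2² = 4 ≡ 4).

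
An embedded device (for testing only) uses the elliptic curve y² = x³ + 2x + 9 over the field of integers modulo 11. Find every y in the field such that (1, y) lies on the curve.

1, 10

x³ + 2x + 9 = 12 ≡ 1 (mod 11).
Square roots of 1 mod 11: 1 and 10 (since 1² = 1 ≡ 1).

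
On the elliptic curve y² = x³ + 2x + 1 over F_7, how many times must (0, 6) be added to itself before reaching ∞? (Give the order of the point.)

5

2P: tangent at (0, 6): λ = (3·0² + 2)/(2·6) ≡ 2/5. 5⁻¹ ≡ 3 (mod 7), so λ ≡ 2·3 ≡ 6.
  x = λ² - 0 - 0 = 36 - 0 ≡ 1; y = λ·(0 - 1) - 6 ≡ 2. → (1, 2)
3P: (1, 2) + (0, 6). λ = (6 - 2)/(0 - 1) ≡ 4/6 mod 7. 6⁻¹ ≡ 6 (mod 7) since 6·6 = 36 ≡ 1, so λ ≡ 3.
  x = λ² - 1 - 0 = 9 - 1 ≡ 1; y = λ·(1 - 1) - 2 ≡ 5. → (1, 5)
4P: (1, 5) + (0, 6). λ = (6 - 5)/(0 - 1) ≡ 1/6 mod 7. 6⁻¹ ≡ 6 (mod 7) since 6·6 = 36 ≡ 1, so λ ≡ 6.
  x = λ² - 1 - 0 = 36 - 1 ≡ 0; y = λ·(1 - 0) - 5 ≡ 1. → (0, 1)
5P: (0, 1) + (0, 6): same x and y₁ ≡ -y₂, so the sum is ∞.
5P = ∞, so the order is 5.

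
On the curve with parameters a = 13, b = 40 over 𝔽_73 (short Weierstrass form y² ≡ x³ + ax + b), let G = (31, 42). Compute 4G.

(2, 1)

Repeated addition: build up to 4G.
2G: tangent at (31, 42): λ = (3·31² + 13)/(2·42) ≡ 49/11. 11⁻¹ ≡ 20 (mod 73) since 11·20 = 220 ≡ 1, so λ ≡ 49·20 ≡ 31.
  x = λ² - 31 - 31 = 961 - 62 ≡ 23; y = λ·(31 - 23) - 42 ≡ 60. → (23, 60)
3G: (23, 60) + (31, 42). λ = (42 - 60)/(31 - 23) ≡ 55/8 mod 73. 8⁻¹ ≡ 64 (mod 73), so λ ≡ 16.
  x = λ² - 23 - 31 = 256 - 54 ≡ 56; y = λ·(23 - 56) - 60 ≡ 69. → (56, 69)
4G: (56, 69) + (31, 42). λ = (42 - 69)/(31 - 56) ≡ 46/48 mod 73. 48⁻¹ ≡ 35 (mod 73), so λ ≡ 4.
  x = λ² - 56 - 31 = 16 - 87 ≡ 2; y = λ·(56 - 2) - 69 ≡ 1. → (2, 1)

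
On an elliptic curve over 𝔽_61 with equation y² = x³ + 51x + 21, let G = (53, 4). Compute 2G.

(57, 27)

tangent at (53, 4): λ = (3·53² + 51)/(2·4) ≡ 60/8. 8⁻¹ ≡ 23 (mod 61) since 8·23 = 184 ≡ 1, so λ ≡ 60·23 ≡ 38.
  x = λ² - 53 - 53 = 1444 - 106 ≡ 57; y = λ·(53 - 57) - 4 ≡ 27. → (57, 27)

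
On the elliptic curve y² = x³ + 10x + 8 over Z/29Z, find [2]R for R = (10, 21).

tangent at (10, 21): λ = (3·10² + 10)/(2·21) ≡ 20/13. 13⁻¹ ≡ 9 (mod 29), so λ ≡ 20·9 ≡ 6.
  x = λ² - 10 - 10 = 36 - 20 ≡ 16; y = λ·(10 - 16) - 21 ≡ 1. → (16, 1)

(16, 1)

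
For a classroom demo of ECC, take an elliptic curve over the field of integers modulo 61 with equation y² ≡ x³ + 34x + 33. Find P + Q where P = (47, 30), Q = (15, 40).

(57, 57)

(47, 30) + (15, 40). λ = (40 - 30)/(15 - 47) ≡ 10/29 mod 61. 29⁻¹ ≡ 40 (mod 61) since 29·40 = 1160 ≡ 1, so λ ≡ 34.
  x = λ² - 47 - 15 = 1156 - 62 ≡ 57; y = λ·(47 - 57) - 30 ≡ 57. → (57, 57)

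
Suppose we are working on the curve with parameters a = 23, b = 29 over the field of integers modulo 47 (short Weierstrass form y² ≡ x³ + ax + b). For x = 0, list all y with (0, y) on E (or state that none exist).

x³ + 23x + 29 = 29 ≡ 29 (mod 47).
29 is a non-residue mod 47; no y exists.

none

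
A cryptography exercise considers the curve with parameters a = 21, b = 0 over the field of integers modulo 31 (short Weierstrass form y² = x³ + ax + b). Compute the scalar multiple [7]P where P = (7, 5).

Repeated addition: build up to 7P.
2P: tangent at (7, 5): λ = (3·7² + 21)/(2·5) ≡ 13/10. 10⁻¹ ≡ 28 (mod 31), so λ ≡ 13·28 ≡ 23.
  x = λ² - 7 - 7 = 529 - 14 ≡ 19; y = λ·(7 - 19) - 5 ≡ 29. → (19, 29)
3P: (19, 29) + (7, 5). λ = (5 - 29)/(7 - 19) ≡ 7/19 mod 31. 19⁻¹ ≡ 18 (mod 31), so λ ≡ 2.
  x = λ² - 19 - 7 = 4 - 26 ≡ 9; y = λ·(19 - 9) - 29 ≡ 22. → (9, 22)
4P: (9, 22) + (7, 5). λ = (5 - 22)/(7 - 9) ≡ 14/29 mod 31. 29⁻¹ ≡ 15 (mod 31), so λ ≡ 24.
  x = λ² - 9 - 7 = 576 - 16 ≡ 2; y = λ·(9 - 2) - 22 ≡ 22. → (2, 22)
5P: (2, 22) + (7, 5). λ = (5 - 22)/(7 - 2) ≡ 14/5 mod 31. 5⁻¹ ≡ 25 (mod 31) since 5·25 = 125 ≡ 1, so λ ≡ 9.
  x = λ² - 2 - 7 = 81 - 9 ≡ 10; y = λ·(2 - 10) - 22 ≡ 30. → (10, 30)
6P: (10, 30) + (7, 5). λ = (5 - 30)/(7 - 10) ≡ 6/28 mod 31. 28⁻¹ ≡ 10 (mod 31) since 28·10 = 280 ≡ 1, so λ ≡ 29.
  x = λ² - 10 - 7 = 841 - 17 ≡ 18; y = λ·(10 - 18) - 30 ≡ 17. → (18, 17)
7P: (18, 17) + (7, 5). λ = (5 - 17)/(7 - 18) ≡ 19/20 mod 31. 20⁻¹ ≡ 14 (mod 31) since 20·14 = 280 ≡ 1, so λ ≡ 18.
  x = λ² - 18 - 7 = 324 - 25 ≡ 20; y = λ·(18 - 20) - 17 ≡ 9. → (20, 9)

(20, 9)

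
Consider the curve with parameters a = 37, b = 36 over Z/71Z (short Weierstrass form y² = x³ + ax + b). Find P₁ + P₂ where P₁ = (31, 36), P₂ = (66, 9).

(50, 3)

(31, 36) + (66, 9). λ = (9 - 36)/(66 - 31) ≡ 44/35 mod 71. 35⁻¹ ≡ 69 (mod 71), so λ ≡ 54.
  x = λ² - 31 - 66 = 2916 - 97 ≡ 50; y = λ·(31 - 50) - 36 ≡ 3. → (50, 3)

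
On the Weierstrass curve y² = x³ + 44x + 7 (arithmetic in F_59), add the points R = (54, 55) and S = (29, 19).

(54, 55) + (29, 19). λ = (19 - 55)/(29 - 54) ≡ 23/34 mod 59. 34⁻¹ ≡ 33 (mod 59) since 34·33 = 1122 ≡ 1, so λ ≡ 51.
  x = λ² - 54 - 29 = 2601 - 83 ≡ 40; y = λ·(54 - 40) - 55 ≡ 10. → (40, 10)

(40, 10)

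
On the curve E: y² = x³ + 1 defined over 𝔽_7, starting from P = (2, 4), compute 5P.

Double-and-add on 5 = (101)₂. Start with P = (2, 4) for the leading 1-bit.
double: tangent at (2, 4): λ = (3·2² + 0)/(2·4) ≡ 5/1. 1⁻¹ ≡ 1 (mod 7), so λ ≡ 5·1 ≡ 5.
  x = λ² - 2 - 2 = 25 - 4 ≡ 0; y = λ·(2 - 0) - 4 ≡ 6. → (0, 6)
double: tangent at (0, 6): λ = (3·0² + 0)/(2·6) ≡ 0/5. 5⁻¹ ≡ 3 (mod 7) since 5·3 = 15 ≡ 1, so λ ≡ 0·3 ≡ 0.
  x = λ² - 0 - 0 = 0 - 0 ≡ 0; y = λ·(0 - 0) - 6 ≡ 1. → (0, 1)
add P: (0, 1) + (2, 4). λ = (4 - 1)/(2 - 0) ≡ 3/2 mod 7. 2⁻¹ ≡ 4 (mod 7), so λ ≡ 5.
  x = λ² - 0 - 2 = 25 - 2 ≡ 2; y = λ·(0 - 2) - 1 ≡ 3. → (2, 3)

(2, 3)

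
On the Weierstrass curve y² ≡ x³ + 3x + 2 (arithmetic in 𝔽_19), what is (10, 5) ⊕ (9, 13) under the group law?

(7, 9)

(10, 5) + (9, 13). λ = (13 - 5)/(9 - 10) ≡ 8/18 mod 19. 18⁻¹ ≡ 18 (mod 19) since 18·18 = 324 ≡ 1, so λ ≡ 11.
  x = λ² - 10 - 9 = 121 - 19 ≡ 7; y = λ·(10 - 7) - 5 ≡ 9. → (7, 9)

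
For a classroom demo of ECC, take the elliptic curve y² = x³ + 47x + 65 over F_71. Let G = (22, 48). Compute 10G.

Repeated addition: build up to 10G.
2G: tangent at (22, 48): λ = (3·22² + 47)/(2·48) ≡ 8/25. 25⁻¹ ≡ 54 (mod 71), so λ ≡ 8·54 ≡ 6.
  x = λ² - 22 - 22 = 36 - 44 ≡ 63; y = λ·(22 - 63) - 48 ≡ 61. → (63, 61)
3G: (63, 61) + (22, 48). λ = (48 - 61)/(22 - 63) ≡ 58/30 mod 71. 30⁻¹ ≡ 45 (mod 71), so λ ≡ 54.
  x = λ² - 63 - 22 = 2916 - 85 ≡ 62; y = λ·(63 - 62) - 61 ≡ 64. → (62, 64)
4G: (62, 64) + (22, 48). λ = (48 - 64)/(22 - 62) ≡ 55/31 mod 71. 31⁻¹ ≡ 55 (mod 71) since 31·55 = 1705 ≡ 1, so λ ≡ 43.
  x = λ² - 62 - 22 = 1849 - 84 ≡ 61; y = λ·(62 - 61) - 64 ≡ 50. → (61, 50)
5G: (61, 50) + (22, 48). λ = (48 - 50)/(22 - 61) ≡ 69/32 mod 71. 32⁻¹ ≡ 20 (mod 71), so λ ≡ 31.
  x = λ² - 61 - 22 = 961 - 83 ≡ 26; y = λ·(61 - 26) - 50 ≡ 41. → (26, 41)
6G: (26, 41) + (22, 48). λ = (48 - 41)/(22 - 26) ≡ 7/67 mod 71. 67⁻¹ ≡ 53 (mod 71) since 67·53 = 3551 ≡ 1, so λ ≡ 16.
  x = λ² - 26 - 22 = 256 - 48 ≡ 66; y = λ·(26 - 66) - 41 ≡ 29. → (66, 29)
7G: (66, 29) + (22, 48). λ = (48 - 29)/(22 - 66) ≡ 19/27 mod 71. 27⁻¹ ≡ 50 (mod 71) since 27·50 = 1350 ≡ 1, so λ ≡ 27.
  x = λ² - 66 - 22 = 729 - 88 ≡ 2; y = λ·(66 - 2) - 29 ≡ 66. → (2, 66)
8G: (2, 66) + (22, 48). λ = (48 - 66)/(22 - 2) ≡ 53/20 mod 71. 20⁻¹ ≡ 32 (mod 71), so λ ≡ 63.
  x = λ² - 2 - 22 = 3969 - 24 ≡ 40; y = λ·(2 - 40) - 66 ≡ 25. → (40, 25)
9G: (40, 25) + (22, 48). λ = (48 - 25)/(22 - 40) ≡ 23/53 mod 71. 53⁻¹ ≡ 67 (mod 71) since 53·67 = 3551 ≡ 1, so λ ≡ 50.
  x = λ² - 40 - 22 = 2500 - 62 ≡ 24; y = λ·(40 - 24) - 25 ≡ 65. → (24, 65)
10G: (24, 65) + (22, 48). λ = (48 - 65)/(22 - 24) ≡ 54/69 mod 71. 69⁻¹ ≡ 35 (mod 71), so λ ≡ 44.
  x = λ² - 24 - 22 = 1936 - 46 ≡ 44; y = λ·(24 - 44) - 65 ≡ 49. → (44, 49)

(44, 49)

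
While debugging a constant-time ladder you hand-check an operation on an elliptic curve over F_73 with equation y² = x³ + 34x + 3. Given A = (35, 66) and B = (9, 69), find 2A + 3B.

(57, 53)

First 2A:
Repeated addition: build up to 2A.
2A: tangent at (35, 66): λ = (3·35² + 34)/(2·66) ≡ 59/59. 59⁻¹ ≡ 26 (mod 73), so λ ≡ 59·26 ≡ 1.
  x = λ² - 35 - 35 = 1 - 70 ≡ 4; y = λ·(35 - 4) - 66 ≡ 38. → (4, 38)
2A = (4, 38).
Next 3B:
Repeated addition: build up to 3B.
2B: tangent at (9, 69): λ = (3·9² + 34)/(2·69) ≡ 58/65. 65⁻¹ ≡ 9 (mod 73), so λ ≡ 58·9 ≡ 11.
  x = λ² - 9 - 9 = 121 - 18 ≡ 30; y = λ·(9 - 30) - 69 ≡ 65. → (30, 65)
3B: (30, 65) + (9, 69). λ = (69 - 65)/(9 - 30) ≡ 4/52 mod 73. 52⁻¹ ≡ 66 (mod 73), so λ ≡ 45.
  x = λ² - 30 - 9 = 2025 - 39 ≡ 15; y = λ·(30 - 15) - 65 ≡ 26. → (15, 26)
3B = (15, 26).
Finally 2A + 3B:
(4, 38) + (15, 26). λ = (26 - 38)/(15 - 4) ≡ 61/11 mod 73. 11⁻¹ ≡ 20 (mod 73), so λ ≡ 52.
  x = λ² - 4 - 15 = 2704 - 19 ≡ 57; y = λ·(4 - 57) - 38 ≡ 53. → (57, 53)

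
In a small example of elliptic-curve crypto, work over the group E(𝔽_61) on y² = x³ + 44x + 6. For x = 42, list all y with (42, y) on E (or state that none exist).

x³ + 44x + 6 = 75942 ≡ 58 (mod 61).
Square roots of 58 mod 61: 27 and 34 (since 27² = 729 ≡ 58).

27, 34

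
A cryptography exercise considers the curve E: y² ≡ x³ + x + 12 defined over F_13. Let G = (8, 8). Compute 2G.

tangent at (8, 8): λ = (3·8² + 1)/(2·8) ≡ 11/3. 3⁻¹ ≡ 9 (mod 13), so λ ≡ 11·9 ≡ 8.
  x = λ² - 8 - 8 = 64 - 16 ≡ 9; y = λ·(8 - 9) - 8 ≡ 10. → (9, 10)

(9, 10)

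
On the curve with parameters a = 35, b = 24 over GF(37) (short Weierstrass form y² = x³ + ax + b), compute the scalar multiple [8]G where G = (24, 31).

(29, 3)

Double-and-add on 8 = (1000)₂. Start with G = (24, 31) for the leading 1-bit.
double: tangent at (24, 31): λ = (3·24² + 35)/(2·31) ≡ 24/25. 25⁻¹ ≡ 3 (mod 37), so λ ≡ 24·3 ≡ 35.
  x = λ² - 24 - 24 = 1225 - 48 ≡ 30; y = λ·(24 - 30) - 31 ≡ 18. → (30, 18)
double: tangent at (30, 18): λ = (3·30² + 35)/(2·18) ≡ 34/36. 36⁻¹ ≡ 36 (mod 37), so λ ≡ 34·36 ≡ 3.
  x = λ² - 30 - 30 = 9 - 60 ≡ 23; y = λ·(30 - 23) - 18 ≡ 3. → (23, 3)
double: tangent at (23, 3): λ = (3·23² + 35)/(2·3) ≡ 31/6. 6⁻¹ ≡ 31 (mod 37), so λ ≡ 31·31 ≡ 36.
  x = λ² - 23 - 23 = 1296 - 46 ≡ 29; y = λ·(23 - 29) - 3 ≡ 3. → (29, 3)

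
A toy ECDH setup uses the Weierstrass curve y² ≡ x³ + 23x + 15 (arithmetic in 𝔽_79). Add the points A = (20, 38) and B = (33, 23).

(20, 38) + (33, 23). λ = (23 - 38)/(33 - 20) ≡ 64/13 mod 79. 13⁻¹ ≡ 73 (mod 79), so λ ≡ 11.
  x = λ² - 20 - 33 = 121 - 53 ≡ 68; y = λ·(20 - 68) - 38 ≡ 66. → (68, 66)

(68, 66)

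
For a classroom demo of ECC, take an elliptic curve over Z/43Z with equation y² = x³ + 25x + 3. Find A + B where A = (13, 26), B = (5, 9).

(6, 5)

(13, 26) + (5, 9). λ = (9 - 26)/(5 - 13) ≡ 26/35 mod 43. 35⁻¹ ≡ 16 (mod 43), so λ ≡ 29.
  x = λ² - 13 - 5 = 841 - 18 ≡ 6; y = λ·(13 - 6) - 26 ≡ 5. → (6, 5)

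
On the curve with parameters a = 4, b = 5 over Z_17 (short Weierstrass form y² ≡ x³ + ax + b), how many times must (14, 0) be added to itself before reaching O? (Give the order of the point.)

2P: (14, 0) + (14, 0): same x and y₁ ≡ -y₂, so the sum is O.
2P = O, so the order is 2.

2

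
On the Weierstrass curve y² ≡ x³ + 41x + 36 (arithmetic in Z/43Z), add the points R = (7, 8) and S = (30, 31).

(7, 8) + (30, 31). λ = (31 - 8)/(30 - 7) ≡ 23/23 mod 43. 23⁻¹ ≡ 15 (mod 43) since 23·15 = 345 ≡ 1, so λ ≡ 1.
  x = λ² - 7 - 30 = 1 - 37 ≡ 7; y = λ·(7 - 7) - 8 ≡ 35. → (7, 35)

(7, 35)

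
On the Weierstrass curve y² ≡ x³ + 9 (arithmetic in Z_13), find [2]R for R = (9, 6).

(11, 12)

tangent at (9, 6): λ = (3·9² + 0)/(2·6) ≡ 9/12. 12⁻¹ ≡ 12 (mod 13) since 12·12 = 144 ≡ 1, so λ ≡ 9·12 ≡ 4.
  x = λ² - 9 - 9 = 16 - 18 ≡ 11; y = λ·(9 - 11) - 6 ≡ 12. → (11, 12)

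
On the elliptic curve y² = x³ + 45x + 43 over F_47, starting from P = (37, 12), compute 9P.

Double-and-add on 9 = (1001)₂. Start with P = (37, 12) for the leading 1-bit.
double: tangent at (37, 12): λ = (3·37² + 45)/(2·12) ≡ 16/24. 24⁻¹ ≡ 2 (mod 47) since 24·2 = 48 ≡ 1, so λ ≡ 16·2 ≡ 32.
  x = λ² - 37 - 37 = 1024 - 74 ≡ 10; y = λ·(37 - 10) - 12 ≡ 6. → (10, 6)
double: tangent at (10, 6): λ = (3·10² + 45)/(2·6) ≡ 16/12. 12⁻¹ ≡ 4 (mod 47), so λ ≡ 16·4 ≡ 17.
  x = λ² - 10 - 10 = 289 - 20 ≡ 34; y = λ·(10 - 34) - 6 ≡ 9. → (34, 9)
double: tangent at (34, 9): λ = (3·34² + 45)/(2·9) ≡ 35/18. 18⁻¹ ≡ 34 (mod 47), so λ ≡ 35·34 ≡ 15.
  x = λ² - 34 - 34 = 225 - 68 ≡ 16; y = λ·(34 - 16) - 9 ≡ 26. → (16, 26)
add P: (16, 26) + (37, 12). λ = (12 - 26)/(37 - 16) ≡ 33/21 mod 47. 21⁻¹ ≡ 9 (mod 47), so λ ≡ 15.
  x = λ² - 16 - 37 = 225 - 53 ≡ 31; y = λ·(16 - 31) - 26 ≡ 31. → (31, 31)

(31, 31)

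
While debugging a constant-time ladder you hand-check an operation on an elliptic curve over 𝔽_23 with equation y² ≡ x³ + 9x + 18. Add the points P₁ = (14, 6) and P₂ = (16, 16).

(14, 6) + (16, 16). λ = (16 - 6)/(16 - 14) ≡ 10/2 mod 23. 2⁻¹ ≡ 12 (mod 23), so λ ≡ 5.
  x = λ² - 14 - 16 = 25 - 30 ≡ 18; y = λ·(14 - 18) - 6 ≡ 20. → (18, 20)

(18, 20)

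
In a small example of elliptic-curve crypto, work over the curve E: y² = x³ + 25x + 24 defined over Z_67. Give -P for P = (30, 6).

(30, 61)

-(30, 6) = (30, -6 mod 67) = (30, 61).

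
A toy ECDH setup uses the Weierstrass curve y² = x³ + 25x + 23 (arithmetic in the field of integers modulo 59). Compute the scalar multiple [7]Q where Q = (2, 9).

Repeated addition: build up to 7Q.
2Q: tangent at (2, 9): λ = (3·2² + 25)/(2·9) ≡ 37/18. 18⁻¹ ≡ 23 (mod 59), so λ ≡ 37·23 ≡ 25.
  x = λ² - 2 - 2 = 625 - 4 ≡ 31; y = λ·(2 - 31) - 9 ≡ 33. → (31, 33)
3Q: (31, 33) + (2, 9). λ = (9 - 33)/(2 - 31) ≡ 35/30 mod 59. 30⁻¹ ≡ 2 (mod 59), so λ ≡ 11.
  x = λ² - 31 - 2 = 121 - 33 ≡ 29; y = λ·(31 - 29) - 33 ≡ 48. → (29, 48)
4Q: (29, 48) + (2, 9). λ = (9 - 48)/(2 - 29) ≡ 20/32 mod 59. 32⁻¹ ≡ 24 (mod 59), so λ ≡ 8.
  x = λ² - 29 - 2 = 64 - 31 ≡ 33; y = λ·(29 - 33) - 48 ≡ 38. → (33, 38)
5Q: (33, 38) + (2, 9). λ = (9 - 38)/(2 - 33) ≡ 30/28 mod 59. 28⁻¹ ≡ 19 (mod 59) since 28·19 = 532 ≡ 1, so λ ≡ 39.
  x = λ² - 33 - 2 = 1521 - 35 ≡ 11; y = λ·(33 - 11) - 38 ≡ 53. → (11, 53)
6Q: (11, 53) + (2, 9). λ = (9 - 53)/(2 - 11) ≡ 15/50 mod 59. 50⁻¹ ≡ 13 (mod 59), so λ ≡ 18.
  x = λ² - 11 - 2 = 324 - 13 ≡ 16; y = λ·(11 - 16) - 53 ≡ 34. → (16, 34)
7Q: (16, 34) + (2, 9). λ = (9 - 34)/(2 - 16) ≡ 34/45 mod 59. 45⁻¹ ≡ 21 (mod 59) since 45·21 = 945 ≡ 1, so λ ≡ 6.
  x = λ² - 16 - 2 = 36 - 18 ≡ 18; y = λ·(16 - 18) - 34 ≡ 13. → (18, 13)

(18, 13)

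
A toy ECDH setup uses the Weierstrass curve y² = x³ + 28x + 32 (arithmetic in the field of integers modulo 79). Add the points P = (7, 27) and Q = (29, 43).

(7, 27) + (29, 43). λ = (43 - 27)/(29 - 7) ≡ 16/22 mod 79. 22⁻¹ ≡ 18 (mod 79) since 22·18 = 396 ≡ 1, so λ ≡ 51.
  x = λ² - 7 - 29 = 2601 - 36 ≡ 37; y = λ·(7 - 37) - 27 ≡ 23. → (37, 23)

(37, 23)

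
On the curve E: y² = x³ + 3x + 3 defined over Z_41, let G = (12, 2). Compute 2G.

tangent at (12, 2): λ = (3·12² + 3)/(2·2) ≡ 25/4. 4⁻¹ ≡ 31 (mod 41) since 4·31 = 124 ≡ 1, so λ ≡ 25·31 ≡ 37.
  x = λ² - 12 - 12 = 1369 - 24 ≡ 33; y = λ·(12 - 33) - 2 ≡ 0. → (33, 0)

(33, 0)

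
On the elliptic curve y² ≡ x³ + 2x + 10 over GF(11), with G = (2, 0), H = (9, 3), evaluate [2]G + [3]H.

(4, 4)

First 2G:
Repeated addition: build up to 2G.
2G: (2, 0) + (2, 0): same x and y₁ ≡ -y₂, so the sum is ∞.
2G = ∞.
Next 3H:
Repeated addition: build up to 3H.
2H: tangent at (9, 3): λ = (3·9² + 2)/(2·3) ≡ 3/6. 6⁻¹ ≡ 2 (mod 11) since 6·2 = 12 ≡ 1, so λ ≡ 3·2 ≡ 6.
  x = λ² - 9 - 9 = 36 - 18 ≡ 7; y = λ·(9 - 7) - 3 ≡ 9. → (7, 9)
3H: (7, 9) + (9, 3). λ = (3 - 9)/(9 - 7) ≡ 5/2 mod 11. 2⁻¹ ≡ 6 (mod 11) since 2·6 = 12 ≡ 1, so λ ≡ 8.
  x = λ² - 7 - 9 = 64 - 16 ≡ 4; y = λ·(7 - 4) - 9 ≡ 4. → (4, 4)
3H = (4, 4).
Finally 2G + 3H:
∞ + (4, 4) = (4, 4) (identity).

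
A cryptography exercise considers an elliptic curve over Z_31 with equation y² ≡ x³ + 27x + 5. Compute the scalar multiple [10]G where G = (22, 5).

Repeated addition: build up to 10G.
2G: tangent at (22, 5): λ = (3·22² + 27)/(2·5) ≡ 22/10. 10⁻¹ ≡ 28 (mod 31) since 10·28 = 280 ≡ 1, so λ ≡ 22·28 ≡ 27.
  x = λ² - 22 - 22 = 729 - 44 ≡ 3; y = λ·(22 - 3) - 5 ≡ 12. → (3, 12)
3G: (3, 12) + (22, 5). λ = (5 - 12)/(22 - 3) ≡ 24/19 mod 31. 19⁻¹ ≡ 18 (mod 31), so λ ≡ 29.
  x = λ² - 3 - 22 = 841 - 25 ≡ 10; y = λ·(3 - 10) - 12 ≡ 2. → (10, 2)
4G: (10, 2) + (22, 5). λ = (5 - 2)/(22 - 10) ≡ 3/12 mod 31. 12⁻¹ ≡ 13 (mod 31) since 12·13 = 156 ≡ 1, so λ ≡ 8.
  x = λ² - 10 - 22 = 64 - 32 ≡ 1; y = λ·(10 - 1) - 2 ≡ 8. → (1, 8)
5G: (1, 8) + (22, 5). λ = (5 - 8)/(22 - 1) ≡ 28/21 mod 31. 21⁻¹ ≡ 3 (mod 31) since 21·3 = 63 ≡ 1, so λ ≡ 22.
  x = λ² - 1 - 22 = 484 - 23 ≡ 27; y = λ·(1 - 27) - 8 ≡ 9. → (27, 9)
6G: (27, 9) + (22, 5). λ = (5 - 9)/(22 - 27) ≡ 27/26 mod 31. 26⁻¹ ≡ 6 (mod 31) since 26·6 = 156 ≡ 1, so λ ≡ 7.
  x = λ² - 27 - 22 = 49 - 49 ≡ 0; y = λ·(27 - 0) - 9 ≡ 25. → (0, 25)
7G: (0, 25) + (22, 5). λ = (5 - 25)/(22 - 0) ≡ 11/22 mod 31. 22⁻¹ ≡ 24 (mod 31) since 22·24 = 528 ≡ 1, so λ ≡ 16.
  x = λ² - 0 - 22 = 256 - 22 ≡ 17; y = λ·(0 - 17) - 25 ≡ 13. → (17, 13)
8G: (17, 13) + (22, 5). λ = (5 - 13)/(22 - 17) ≡ 23/5 mod 31. 5⁻¹ ≡ 25 (mod 31), so λ ≡ 17.
  x = λ² - 17 - 22 = 289 - 39 ≡ 2; y = λ·(17 - 2) - 13 ≡ 25. → (2, 25)
9G: (2, 25) + (22, 5). λ = (5 - 25)/(22 - 2) ≡ 11/20 mod 31. 20⁻¹ ≡ 14 (mod 31) since 20·14 = 280 ≡ 1, so λ ≡ 30.
  x = λ² - 2 - 22 = 900 - 24 ≡ 8; y = λ·(2 - 8) - 25 ≡ 12. → (8, 12)
10G: (8, 12) + (22, 5). λ = (5 - 12)/(22 - 8) ≡ 24/14 mod 31. 14⁻¹ ≡ 20 (mod 31) since 14·20 = 280 ≡ 1, so λ ≡ 15.
  x = λ² - 8 - 22 = 225 - 30 ≡ 9; y = λ·(8 - 9) - 12 ≡ 4. → (9, 4)

(9, 4)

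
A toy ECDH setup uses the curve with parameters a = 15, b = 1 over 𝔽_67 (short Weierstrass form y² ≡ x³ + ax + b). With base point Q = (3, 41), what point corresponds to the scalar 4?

(0, 1)

Repeated addition: build up to 4Q.
2Q: tangent at (3, 41): λ = (3·3² + 15)/(2·41) ≡ 42/15. 15⁻¹ ≡ 9 (mod 67) since 15·9 = 135 ≡ 1, so λ ≡ 42·9 ≡ 43.
  x = λ² - 3 - 3 = 1849 - 6 ≡ 34; y = λ·(3 - 34) - 41 ≡ 33. → (34, 33)
3Q: (34, 33) + (3, 41). λ = (41 - 33)/(3 - 34) ≡ 8/36 mod 67. 36⁻¹ ≡ 54 (mod 67) since 36·54 = 1944 ≡ 1, so λ ≡ 30.
  x = λ² - 34 - 3 = 900 - 37 ≡ 59; y = λ·(34 - 59) - 33 ≡ 21. → (59, 21)
4Q: (59, 21) + (3, 41). λ = (41 - 21)/(3 - 59) ≡ 20/11 mod 67. 11⁻¹ ≡ 61 (mod 67), so λ ≡ 14.
  x = λ² - 59 - 3 = 196 - 62 ≡ 0; y = λ·(59 - 0) - 21 ≡ 1. → (0, 1)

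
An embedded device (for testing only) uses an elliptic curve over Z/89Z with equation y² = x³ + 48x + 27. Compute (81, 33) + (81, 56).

O

The two points share x = 81 and their y-coordinates satisfy 33 + 56 ≡ 0 (mod 89), so they are inverses. Their sum is ∞.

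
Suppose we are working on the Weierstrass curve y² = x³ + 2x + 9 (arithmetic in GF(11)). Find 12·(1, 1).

(4, 9)

Write Q = (1, 1).
Repeated addition: build up to 12Q.
2Q: tangent at (1, 1): λ = (3·1² + 2)/(2·1) ≡ 5/2. 2⁻¹ ≡ 6 (mod 11) since 2·6 = 12 ≡ 1, so λ ≡ 5·6 ≡ 8.
  x = λ² - 1 - 1 = 64 - 2 ≡ 7; y = λ·(1 - 7) - 1 ≡ 6. → (7, 6)
3Q: (7, 6) + (1, 1). λ = (1 - 6)/(1 - 7) ≡ 6/5 mod 11. 5⁻¹ ≡ 9 (mod 11), so λ ≡ 10.
  x = λ² - 7 - 1 = 100 - 8 ≡ 4; y = λ·(7 - 4) - 6 ≡ 2. → (4, 2)
4Q: (4, 2) + (1, 1). λ = (1 - 2)/(1 - 4) ≡ 10/8 mod 11. 8⁻¹ ≡ 7 (mod 11), so λ ≡ 4.
  x = λ² - 4 - 1 = 16 - 5 ≡ 0; y = λ·(4 - 0) - 2 ≡ 3. → (0, 3)
5Q: (0, 3) + (1, 1). λ = (1 - 3)/(1 - 0) ≡ 9/1 mod 11. 1⁻¹ ≡ 1 (mod 11), so λ ≡ 9.
  x = λ² - 0 - 1 = 81 - 1 ≡ 3; y = λ·(0 - 3) - 3 ≡ 3. → (3, 3)
6Q: (3, 3) + (1, 1). λ = (1 - 3)/(1 - 3) ≡ 9/9 mod 11. 9⁻¹ ≡ 5 (mod 11), so λ ≡ 1.
  x = λ² - 3 - 1 = 1 - 4 ≡ 8; y = λ·(3 - 8) - 3 ≡ 3. → (8, 3)
7Q: (8, 3) + (1, 1). λ = (1 - 3)/(1 - 8) ≡ 9/4 mod 11. 4⁻¹ ≡ 3 (mod 11) since 4·3 = 12 ≡ 1, so λ ≡ 5.
  x = λ² - 8 - 1 = 25 - 9 ≡ 5; y = λ·(8 - 5) - 3 ≡ 1. → (5, 1)
8Q: (5, 1) + (1, 1). λ = (1 - 1)/(1 - 5) ≡ 0/7 mod 11. 7⁻¹ ≡ 8 (mod 11), so λ ≡ 0.
  x = λ² - 5 - 1 = 0 - 6 ≡ 5; y = λ·(5 - 5) - 1 ≡ 10. → (5, 10)
9Q: (5, 10) + (1, 1). λ = (1 - 10)/(1 - 5) ≡ 2/7 mod 11. 7⁻¹ ≡ 8 (mod 11), so λ ≡ 5.
  x = λ² - 5 - 1 = 25 - 6 ≡ 8; y = λ·(5 - 8) - 10 ≡ 8. → (8, 8)
10Q: (8, 8) + (1, 1). λ = (1 - 8)/(1 - 8) ≡ 4/4 mod 11. 4⁻¹ ≡ 3 (mod 11), so λ ≡ 1.
  x = λ² - 8 - 1 = 1 - 9 ≡ 3; y = λ·(8 - 3) - 8 ≡ 8. → (3, 8)
11Q: (3, 8) + (1, 1). λ = (1 - 8)/(1 - 3) ≡ 4/9 mod 11. 9⁻¹ ≡ 5 (mod 11) since 9·5 = 45 ≡ 1, so λ ≡ 9.
  x = λ² - 3 - 1 = 81 - 4 ≡ 0; y = λ·(3 - 0) - 8 ≡ 8. → (0, 8)
12Q: (0, 8) + (1, 1). λ = (1 - 8)/(1 - 0) ≡ 4/1 mod 11. 1⁻¹ ≡ 1 (mod 11), so λ ≡ 4.
  x = λ² - 0 - 1 = 16 - 1 ≡ 4; y = λ·(0 - 4) - 8 ≡ 9. → (4, 9)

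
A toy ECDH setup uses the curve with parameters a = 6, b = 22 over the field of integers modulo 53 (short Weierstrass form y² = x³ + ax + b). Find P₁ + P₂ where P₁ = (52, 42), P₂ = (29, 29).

(52, 42) + (29, 29). λ = (29 - 42)/(29 - 52) ≡ 40/30 mod 53. 30⁻¹ ≡ 23 (mod 53), so λ ≡ 19.
  x = λ² - 52 - 29 = 361 - 81 ≡ 15; y = λ·(52 - 15) - 42 ≡ 25. → (15, 25)

(15, 25)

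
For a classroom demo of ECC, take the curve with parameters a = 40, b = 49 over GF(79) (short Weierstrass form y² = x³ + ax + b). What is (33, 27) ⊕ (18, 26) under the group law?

(74, 44)

(33, 27) + (18, 26). λ = (26 - 27)/(18 - 33) ≡ 78/64 mod 79. 64⁻¹ ≡ 21 (mod 79), so λ ≡ 58.
  x = λ² - 33 - 18 = 3364 - 51 ≡ 74; y = λ·(33 - 74) - 27 ≡ 44. → (74, 44)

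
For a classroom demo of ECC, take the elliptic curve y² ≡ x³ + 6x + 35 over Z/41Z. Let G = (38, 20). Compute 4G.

Repeated addition: build up to 4G.
2G: tangent at (38, 20): λ = (3·38² + 6)/(2·20) ≡ 33/40. 40⁻¹ ≡ 40 (mod 41), so λ ≡ 33·40 ≡ 8.
  x = λ² - 38 - 38 = 64 - 76 ≡ 29; y = λ·(38 - 29) - 20 ≡ 11. → (29, 11)
3G: (29, 11) + (38, 20). λ = (20 - 11)/(38 - 29) ≡ 9/9 mod 41. 9⁻¹ ≡ 32 (mod 41) since 9·32 = 288 ≡ 1, so λ ≡ 1.
  x = λ² - 29 - 38 = 1 - 67 ≡ 16; y = λ·(29 - 16) - 11 ≡ 2. → (16, 2)
4G: (16, 2) + (38, 20). λ = (20 - 2)/(38 - 16) ≡ 18/22 mod 41. 22⁻¹ ≡ 28 (mod 41), so λ ≡ 12.
  x = λ² - 16 - 38 = 144 - 54 ≡ 8; y = λ·(16 - 8) - 2 ≡ 12. → (8, 12)

(8, 12)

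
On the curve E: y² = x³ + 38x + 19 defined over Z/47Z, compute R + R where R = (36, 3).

tangent at (36, 3): λ = (3·36² + 38)/(2·3) ≡ 25/6. 6⁻¹ ≡ 8 (mod 47) since 6·8 = 48 ≡ 1, so λ ≡ 25·8 ≡ 12.
  x = λ² - 36 - 36 = 144 - 72 ≡ 25; y = λ·(36 - 25) - 3 ≡ 35. → (25, 35)

(25, 35)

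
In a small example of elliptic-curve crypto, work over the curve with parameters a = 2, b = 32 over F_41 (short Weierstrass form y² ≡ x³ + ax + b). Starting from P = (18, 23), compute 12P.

Double-and-add on 12 = (1100)₂. Start with P = (18, 23) for the leading 1-bit.
double: tangent at (18, 23): λ = (3·18² + 2)/(2·23) ≡ 31/5. 5⁻¹ ≡ 33 (mod 41) since 5·33 = 165 ≡ 1, so λ ≡ 31·33 ≡ 39.
  x = λ² - 18 - 18 = 1521 - 36 ≡ 9; y = λ·(18 - 9) - 23 ≡ 0. → (9, 0)
add P: (9, 0) + (18, 23). λ = (23 - 0)/(18 - 9) ≡ 23/9 mod 41. 9⁻¹ ≡ 32 (mod 41), so λ ≡ 39.
  x = λ² - 9 - 18 = 1521 - 27 ≡ 18; y = λ·(9 - 18) - 0 ≡ 18. → (18, 18)
double: tangent at (18, 18): λ = (3·18² + 2)/(2·18) ≡ 31/36. 36⁻¹ ≡ 8 (mod 41), so λ ≡ 31·8 ≡ 2.
  x = λ² - 18 - 18 = 4 - 36 ≡ 9; y = λ·(18 - 9) - 18 ≡ 0. → (9, 0)
double: (9, 0) + (9, 0): same x and y₁ ≡ -y₂, so the sum is the point at infinity.

O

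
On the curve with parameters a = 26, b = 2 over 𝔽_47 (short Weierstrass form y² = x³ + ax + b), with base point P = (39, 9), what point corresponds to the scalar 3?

(12, 16)

Repeated addition: build up to 3P.
2P: tangent at (39, 9): λ = (3·39² + 26)/(2·9) ≡ 30/18. 18⁻¹ ≡ 34 (mod 47) since 18·34 = 612 ≡ 1, so λ ≡ 30·34 ≡ 33.
  x = λ² - 39 - 39 = 1089 - 78 ≡ 24; y = λ·(39 - 24) - 9 ≡ 16. → (24, 16)
3P: (24, 16) + (39, 9). λ = (9 - 16)/(39 - 24) ≡ 40/15 mod 47. 15⁻¹ ≡ 22 (mod 47), so λ ≡ 34.
  x = λ² - 24 - 39 = 1156 - 63 ≡ 12; y = λ·(24 - 12) - 16 ≡ 16. → (12, 16)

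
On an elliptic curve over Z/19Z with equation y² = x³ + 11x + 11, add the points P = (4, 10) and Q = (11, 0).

(1, 2)

(4, 10) + (11, 0). λ = (0 - 10)/(11 - 4) ≡ 9/7 mod 19. 7⁻¹ ≡ 11 (mod 19), so λ ≡ 4.
  x = λ² - 4 - 11 = 16 - 15 ≡ 1; y = λ·(4 - 1) - 10 ≡ 2. → (1, 2)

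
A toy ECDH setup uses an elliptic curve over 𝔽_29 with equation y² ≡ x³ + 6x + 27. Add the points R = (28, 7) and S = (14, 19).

(12, 0)

(28, 7) + (14, 19). λ = (19 - 7)/(14 - 28) ≡ 12/15 mod 29. 15⁻¹ ≡ 2 (mod 29), so λ ≡ 24.
  x = λ² - 28 - 14 = 576 - 42 ≡ 12; y = λ·(28 - 12) - 7 ≡ 0. → (12, 0)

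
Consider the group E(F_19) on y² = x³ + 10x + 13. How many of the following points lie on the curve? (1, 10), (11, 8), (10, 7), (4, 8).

2

(1, 10): 10² ≡ 5, rhs ≡ 5 → on.
(11, 8): 8² ≡ 7, rhs ≡ 10 → off.
(10, 7): 7² ≡ 11, rhs ≡ 11 → on.
(4, 8): 8² ≡ 7, rhs ≡ 3 → off.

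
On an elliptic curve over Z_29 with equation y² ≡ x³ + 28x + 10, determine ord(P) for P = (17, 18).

2P: tangent at (17, 18): λ = (3·17² + 28)/(2·18) ≡ 25/7. 7⁻¹ ≡ 25 (mod 29), so λ ≡ 25·25 ≡ 16.
  x = λ² - 17 - 17 = 256 - 34 ≡ 19; y = λ·(17 - 19) - 18 ≡ 8. → (19, 8)
3P: (19, 8) + (17, 18). λ = (18 - 8)/(17 - 19) ≡ 10/27 mod 29. 27⁻¹ ≡ 14 (mod 29) since 27·14 = 378 ≡ 1, so λ ≡ 24.
  x = λ² - 19 - 17 = 576 - 36 ≡ 18; y = λ·(19 - 18) - 8 ≡ 16. → (18, 16)
4P: (18, 16) + (17, 18). λ = (18 - 16)/(17 - 18) ≡ 2/28 mod 29. 28⁻¹ ≡ 28 (mod 29), so λ ≡ 27.
  x = λ² - 18 - 17 = 729 - 35 ≡ 27; y = λ·(18 - 27) - 16 ≡ 2. → (27, 2)
5P: (27, 2) + (17, 18). λ = (18 - 2)/(17 - 27) ≡ 16/19 mod 29. 19⁻¹ ≡ 26 (mod 29), so λ ≡ 10.
  x = λ² - 27 - 17 = 100 - 44 ≡ 27; y = λ·(27 - 27) - 2 ≡ 27. → (27, 27)
6P: (27, 27) + (17, 18). λ = (18 - 27)/(17 - 27) ≡ 20/19 mod 29. 19⁻¹ ≡ 26 (mod 29), so λ ≡ 27.
  x = λ² - 27 - 17 = 729 - 44 ≡ 18; y = λ·(27 - 18) - 27 ≡ 13. → (18, 13)
7P: (18, 13) + (17, 18). λ = (18 - 13)/(17 - 18) ≡ 5/28 mod 29. 28⁻¹ ≡ 28 (mod 29), so λ ≡ 24.
  x = λ² - 18 - 17 = 576 - 35 ≡ 19; y = λ·(18 - 19) - 13 ≡ 21. → (19, 21)
8P: (19, 21) + (17, 18). λ = (18 - 21)/(17 - 19) ≡ 26/27 mod 29. 27⁻¹ ≡ 14 (mod 29), so λ ≡ 16.
  x = λ² - 19 - 17 = 256 - 36 ≡ 17; y = λ·(19 - 17) - 21 ≡ 11. → (17, 11)
9P: (17, 11) + (17, 18): same x and y₁ ≡ -y₂, so the sum is O.
9P = O, so the order is 9.

9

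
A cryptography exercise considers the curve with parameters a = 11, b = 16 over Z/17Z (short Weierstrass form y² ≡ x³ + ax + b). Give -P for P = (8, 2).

-(8, 2) = (8, -2 mod 17) = (8, 15).

(8, 15)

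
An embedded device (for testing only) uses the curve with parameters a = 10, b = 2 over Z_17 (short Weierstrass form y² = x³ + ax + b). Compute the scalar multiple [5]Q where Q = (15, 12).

(14, 9)

Repeated addition: build up to 5Q.
2Q: tangent at (15, 12): λ = (3·15² + 10)/(2·12) ≡ 5/7. 7⁻¹ ≡ 5 (mod 17), so λ ≡ 5·5 ≡ 8.
  x = λ² - 15 - 15 = 64 - 30 ≡ 0; y = λ·(15 - 0) - 12 ≡ 6. → (0, 6)
3Q: (0, 6) + (15, 12). λ = (12 - 6)/(15 - 0) ≡ 6/15 mod 17. 15⁻¹ ≡ 8 (mod 17), so λ ≡ 14.
  x = λ² - 0 - 15 = 196 - 15 ≡ 11; y = λ·(0 - 11) - 6 ≡ 10. → (11, 10)
4Q: (11, 10) + (15, 12). λ = (12 - 10)/(15 - 11) ≡ 2/4 mod 17. 4⁻¹ ≡ 13 (mod 17), so λ ≡ 9.
  x = λ² - 11 - 15 = 81 - 26 ≡ 4; y = λ·(11 - 4) - 10 ≡ 2. → (4, 2)
5Q: (4, 2) + (15, 12). λ = (12 - 2)/(15 - 4) ≡ 10/11 mod 17. 11⁻¹ ≡ 14 (mod 17) since 11·14 = 154 ≡ 1, so λ ≡ 4.
  x = λ² - 4 - 15 = 16 - 19 ≡ 14; y = λ·(4 - 14) - 2 ≡ 9. → (14, 9)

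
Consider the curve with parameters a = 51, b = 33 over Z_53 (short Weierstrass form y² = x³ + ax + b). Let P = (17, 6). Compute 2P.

tangent at (17, 6): λ = (3·17² + 51)/(2·6) ≡ 17/12. 12⁻¹ ≡ 31 (mod 53) since 12·31 = 372 ≡ 1, so λ ≡ 17·31 ≡ 50.
  x = λ² - 17 - 17 = 2500 - 34 ≡ 28; y = λ·(17 - 28) - 6 ≡ 27. → (28, 27)

(28, 27)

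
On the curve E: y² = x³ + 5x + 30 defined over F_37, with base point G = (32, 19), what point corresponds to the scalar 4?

(28, 12)

Double-and-add on 4 = (100)₂. Start with G = (32, 19) for the leading 1-bit.
double: tangent at (32, 19): λ = (3·32² + 5)/(2·19) ≡ 6/1. 1⁻¹ ≡ 1 (mod 37) since 1·1 = 1 ≡ 1, so λ ≡ 6·1 ≡ 6.
  x = λ² - 32 - 32 = 36 - 64 ≡ 9; y = λ·(32 - 9) - 19 ≡ 8. → (9, 8)
double: tangent at (9, 8): λ = (3·9² + 5)/(2·8) ≡ 26/16. 16⁻¹ ≡ 7 (mod 37), so λ ≡ 26·7 ≡ 34.
  x = λ² - 9 - 9 = 1156 - 18 ≡ 28; y = λ·(9 - 28) - 8 ≡ 12. → (28, 12)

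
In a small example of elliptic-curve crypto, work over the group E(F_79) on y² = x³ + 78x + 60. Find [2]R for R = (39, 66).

tangent at (39, 66): λ = (3·39² + 78)/(2·66) ≡ 59/53. 53⁻¹ ≡ 3 (mod 79) since 53·3 = 159 ≡ 1, so λ ≡ 59·3 ≡ 19.
  x = λ² - 39 - 39 = 361 - 78 ≡ 46; y = λ·(39 - 46) - 66 ≡ 38. → (46, 38)

(46, 38)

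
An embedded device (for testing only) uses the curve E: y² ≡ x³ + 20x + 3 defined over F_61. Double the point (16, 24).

(49, 29)

tangent at (16, 24): λ = (3·16² + 20)/(2·24) ≡ 56/48. 48⁻¹ ≡ 14 (mod 61), so λ ≡ 56·14 ≡ 52.
  x = λ² - 16 - 16 = 2704 - 32 ≡ 49; y = λ·(16 - 49) - 24 ≡ 29. → (49, 29)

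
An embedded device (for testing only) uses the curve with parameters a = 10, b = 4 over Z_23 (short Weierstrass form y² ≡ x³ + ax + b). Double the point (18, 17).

tangent at (18, 17): λ = (3·18² + 10)/(2·17) ≡ 16/11. 11⁻¹ ≡ 21 (mod 23), so λ ≡ 16·21 ≡ 14.
  x = λ² - 18 - 18 = 196 - 36 ≡ 22; y = λ·(18 - 22) - 17 ≡ 19. → (22, 19)

(22, 19)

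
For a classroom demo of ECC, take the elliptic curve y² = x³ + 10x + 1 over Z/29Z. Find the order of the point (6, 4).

6

2P: tangent at (6, 4): λ = (3·6² + 10)/(2·4) ≡ 2/8. 8⁻¹ ≡ 11 (mod 29), so λ ≡ 2·11 ≡ 22.
  x = λ² - 6 - 6 = 484 - 12 ≡ 8; y = λ·(6 - 8) - 4 ≡ 10. → (8, 10)
3P: (8, 10) + (6, 4). λ = (4 - 10)/(6 - 8) ≡ 23/27 mod 29. 27⁻¹ ≡ 14 (mod 29), so λ ≡ 3.
  x = λ² - 8 - 6 = 9 - 14 ≡ 24; y = λ·(8 - 24) - 10 ≡ 0. → (24, 0)
4P: (24, 0) + (6, 4). λ = (4 - 0)/(6 - 24) ≡ 4/11 mod 29. 11⁻¹ ≡ 8 (mod 29) since 11·8 = 88 ≡ 1, so λ ≡ 3.
  x = λ² - 24 - 6 = 9 - 30 ≡ 8; y = λ·(24 - 8) - 0 ≡ 19. → (8, 19)
5P: (8, 19) + (6, 4). λ = (4 - 19)/(6 - 8) ≡ 14/27 mod 29. 27⁻¹ ≡ 14 (mod 29), so λ ≡ 22.
  x = λ² - 8 - 6 = 484 - 14 ≡ 6; y = λ·(8 - 6) - 19 ≡ 25. → (6, 25)
6P: (6, 25) + (6, 4): same x and y₁ ≡ -y₂, so the sum is O.
6P = O, so the order is 6.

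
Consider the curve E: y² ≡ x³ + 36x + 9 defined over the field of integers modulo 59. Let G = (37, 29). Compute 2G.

(36, 17)

tangent at (37, 29): λ = (3·37² + 36)/(2·29) ≡ 13/58. 58⁻¹ ≡ 58 (mod 59), so λ ≡ 13·58 ≡ 46.
  x = λ² - 37 - 37 = 2116 - 74 ≡ 36; y = λ·(37 - 36) - 29 ≡ 17. → (36, 17)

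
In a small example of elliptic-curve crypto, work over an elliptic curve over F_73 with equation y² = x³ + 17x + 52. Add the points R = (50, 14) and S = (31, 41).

(50, 14) + (31, 41). λ = (41 - 14)/(31 - 50) ≡ 27/54 mod 73. 54⁻¹ ≡ 23 (mod 73) since 54·23 = 1242 ≡ 1, so λ ≡ 37.
  x = λ² - 50 - 31 = 1369 - 81 ≡ 47; y = λ·(50 - 47) - 14 ≡ 24. → (47, 24)

(47, 24)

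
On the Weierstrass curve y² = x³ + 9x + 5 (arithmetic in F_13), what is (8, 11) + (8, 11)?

(9, 10)

tangent at (8, 11): λ = (3·8² + 9)/(2·11) ≡ 6/9. 9⁻¹ ≡ 3 (mod 13) since 9·3 = 27 ≡ 1, so λ ≡ 6·3 ≡ 5.
  x = λ² - 8 - 8 = 25 - 16 ≡ 9; y = λ·(8 - 9) - 11 ≡ 10. → (9, 10)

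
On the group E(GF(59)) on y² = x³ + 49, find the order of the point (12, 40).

2P: tangent at (12, 40): λ = (3·12² + 0)/(2·40) ≡ 19/21. 21⁻¹ ≡ 45 (mod 59) since 21·45 = 945 ≡ 1, so λ ≡ 19·45 ≡ 29.
  x = λ² - 12 - 12 = 841 - 24 ≡ 50; y = λ·(12 - 50) - 40 ≡ 38. → (50, 38)
3P: (50, 38) + (12, 40). λ = (40 - 38)/(12 - 50) ≡ 2/21 mod 59. 21⁻¹ ≡ 45 (mod 59) since 21·45 = 945 ≡ 1, so λ ≡ 31.
  x = λ² - 50 - 12 = 961 - 62 ≡ 14; y = λ·(50 - 14) - 38 ≡ 16. → (14, 16)
4P: (14, 16) + (12, 40). λ = (40 - 16)/(12 - 14) ≡ 24/57 mod 59. 57⁻¹ ≡ 29 (mod 59), so λ ≡ 47.
  x = λ² - 14 - 12 = 2209 - 26 ≡ 0; y = λ·(14 - 0) - 16 ≡ 52. → (0, 52)
5P: (0, 52) + (12, 40). λ = (40 - 52)/(12 - 0) ≡ 47/12 mod 59. 12⁻¹ ≡ 5 (mod 59) since 12·5 = 60 ≡ 1, so λ ≡ 58.
  x = λ² - 0 - 12 = 3364 - 12 ≡ 48; y = λ·(0 - 48) - 52 ≡ 55. → (48, 55)
6P: (48, 55) + (12, 40). λ = (40 - 55)/(12 - 48) ≡ 44/23 mod 59. 23⁻¹ ≡ 18 (mod 59) since 23·18 = 414 ≡ 1, so λ ≡ 25.
  x = λ² - 48 - 12 = 625 - 60 ≡ 34; y = λ·(48 - 34) - 55 ≡ 0. → (34, 0)
7P: (34, 0) + (12, 40). λ = (40 - 0)/(12 - 34) ≡ 40/37 mod 59. 37⁻¹ ≡ 8 (mod 59), so λ ≡ 25.
  x = λ² - 34 - 12 = 625 - 46 ≡ 48; y = λ·(34 - 48) - 0 ≡ 4. → (48, 4)
8P: (48, 4) + (12, 40). λ = (40 - 4)/(12 - 48) ≡ 36/23 mod 59. 23⁻¹ ≡ 18 (mod 59) since 23·18 = 414 ≡ 1, so λ ≡ 58.
  x = λ² - 48 - 12 = 3364 - 60 ≡ 0; y = λ·(48 - 0) - 4 ≡ 7. → (0, 7)
9P: (0, 7) + (12, 40). λ = (40 - 7)/(12 - 0) ≡ 33/12 mod 59. 12⁻¹ ≡ 5 (mod 59), so λ ≡ 47.
  x = λ² - 0 - 12 = 2209 - 12 ≡ 14; y = λ·(0 - 14) - 7 ≡ 43. → (14, 43)
10P: (14, 43) + (12, 40). λ = (40 - 43)/(12 - 14) ≡ 56/57 mod 59. 57⁻¹ ≡ 29 (mod 59), so λ ≡ 31.
  x = λ² - 14 - 12 = 961 - 26 ≡ 50; y = λ·(14 - 50) - 43 ≡ 21. → (50, 21)
11P: (50, 21) + (12, 40). λ = (40 - 21)/(12 - 50) ≡ 19/21 mod 59. 21⁻¹ ≡ 45 (mod 59), so λ ≡ 29.
  x = λ² - 50 - 12 = 841 - 62 ≡ 12; y = λ·(50 - 12) - 21 ≡ 19. → (12, 19)
12P: (12, 19) + (12, 40): same x and y₁ ≡ -y₂, so the sum is O.
12P = O, so the order is 12.

12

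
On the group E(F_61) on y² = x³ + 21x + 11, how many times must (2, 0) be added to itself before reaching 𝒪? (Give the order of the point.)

2P: (2, 0) + (2, 0): same x and y₁ ≡ -y₂, so the sum is 𝒪.
2P = 𝒪, so the order is 2.

2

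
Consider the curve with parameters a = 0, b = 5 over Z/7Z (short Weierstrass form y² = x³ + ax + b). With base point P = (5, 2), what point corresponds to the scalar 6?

(5, 5)

Double-and-add on 6 = (110)₂. Start with P = (5, 2) for the leading 1-bit.
double: tangent at (5, 2): λ = (3·5² + 0)/(2·2) ≡ 5/4. 4⁻¹ ≡ 2 (mod 7), so λ ≡ 5·2 ≡ 3.
  x = λ² - 5 - 5 = 9 - 10 ≡ 6; y = λ·(5 - 6) - 2 ≡ 2. → (6, 2)
add P: (6, 2) + (5, 2). λ = (2 - 2)/(5 - 6) ≡ 0/6 mod 7. 6⁻¹ ≡ 6 (mod 7) since 6·6 = 36 ≡ 1, so λ ≡ 0.
  x = λ² - 6 - 5 = 0 - 11 ≡ 3; y = λ·(6 - 3) - 2 ≡ 5. → (3, 5)
double: tangent at (3, 5): λ = (3·3² + 0)/(2·5) ≡ 6/3. 3⁻¹ ≡ 5 (mod 7), so λ ≡ 6·5 ≡ 2.
  x = λ² - 3 - 3 = 4 - 6 ≡ 5; y = λ·(3 - 5) - 5 ≡ 5. → (5, 5)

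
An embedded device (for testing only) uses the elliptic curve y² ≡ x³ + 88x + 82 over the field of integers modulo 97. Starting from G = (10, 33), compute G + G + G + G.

Repeated addition: build up to 4G.
2G: tangent at (10, 33): λ = (3·10² + 88)/(2·33) ≡ 0/66. 66⁻¹ ≡ 25 (mod 97) since 66·25 = 1650 ≡ 1, so λ ≡ 0·25 ≡ 0.
  x = λ² - 10 - 10 = 0 - 20 ≡ 77; y = λ·(10 - 77) - 33 ≡ 64. → (77, 64)
3G: (77, 64) + (10, 33). λ = (33 - 64)/(10 - 77) ≡ 66/30 mod 97. 30⁻¹ ≡ 55 (mod 97), so λ ≡ 41.
  x = λ² - 77 - 10 = 1681 - 87 ≡ 42; y = λ·(77 - 42) - 64 ≡ 13. → (42, 13)
4G: (42, 13) + (10, 33). λ = (33 - 13)/(10 - 42) ≡ 20/65 mod 97. 65⁻¹ ≡ 3 (mod 97), so λ ≡ 60.
  x = λ² - 42 - 10 = 3600 - 52 ≡ 56; y = λ·(42 - 56) - 13 ≡ 20. → (56, 20)

(56, 20)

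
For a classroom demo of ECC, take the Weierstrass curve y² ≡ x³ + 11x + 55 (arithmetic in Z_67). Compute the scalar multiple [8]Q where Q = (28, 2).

(1, 0)

Double-and-add on 8 = (1000)₂. Start with Q = (28, 2) for the leading 1-bit.
double: tangent at (28, 2): λ = (3·28² + 11)/(2·2) ≡ 18/4. 4⁻¹ ≡ 17 (mod 67) since 4·17 = 68 ≡ 1, so λ ≡ 18·17 ≡ 38.
  x = λ² - 28 - 28 = 1444 - 56 ≡ 48; y = λ·(28 - 48) - 2 ≡ 42. → (48, 42)
double: tangent at (48, 42): λ = (3·48² + 11)/(2·42) ≡ 22/17. 17⁻¹ ≡ 4 (mod 67), so λ ≡ 22·4 ≡ 21.
  x = λ² - 48 - 48 = 441 - 96 ≡ 10; y = λ·(48 - 10) - 42 ≡ 19. → (10, 19)
double: tangent at (10, 19): λ = (3·10² + 11)/(2·19) ≡ 43/38. 38⁻¹ ≡ 30 (mod 67) since 38·30 = 1140 ≡ 1, so λ ≡ 43·30 ≡ 17.
  x = λ² - 10 - 10 = 289 - 20 ≡ 1; y = λ·(10 - 1) - 19 ≡ 0. → (1, 0)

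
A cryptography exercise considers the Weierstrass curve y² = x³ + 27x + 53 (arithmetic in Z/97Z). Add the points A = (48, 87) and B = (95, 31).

(48, 87) + (95, 31). λ = (31 - 87)/(95 - 48) ≡ 41/47 mod 97. 47⁻¹ ≡ 64 (mod 97) since 47·64 = 3008 ≡ 1, so λ ≡ 5.
  x = λ² - 48 - 95 = 25 - 143 ≡ 76; y = λ·(48 - 76) - 87 ≡ 64. → (76, 64)

(76, 64)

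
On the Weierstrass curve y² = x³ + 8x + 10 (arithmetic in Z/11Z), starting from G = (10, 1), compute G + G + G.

(8, 5)

Repeated addition: build up to 3G.
2G: tangent at (10, 1): λ = (3·10² + 8)/(2·1) ≡ 0/2. 2⁻¹ ≡ 6 (mod 11) since 2·6 = 12 ≡ 1, so λ ≡ 0·6 ≡ 0.
  x = λ² - 10 - 10 = 0 - 20 ≡ 2; y = λ·(10 - 2) - 1 ≡ 10. → (2, 10)
3G: (2, 10) + (10, 1). λ = (1 - 10)/(10 - 2) ≡ 2/8 mod 11. 8⁻¹ ≡ 7 (mod 11), so λ ≡ 3.
  x = λ² - 2 - 10 = 9 - 12 ≡ 8; y = λ·(2 - 8) - 10 ≡ 5. → (8, 5)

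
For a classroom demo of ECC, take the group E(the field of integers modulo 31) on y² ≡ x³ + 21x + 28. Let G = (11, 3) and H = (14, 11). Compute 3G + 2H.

(2, 4)

First 3G:
Repeated addition: build up to 3G.
2G: tangent at (11, 3): λ = (3·11² + 21)/(2·3) ≡ 12/6. 6⁻¹ ≡ 26 (mod 31), so λ ≡ 12·26 ≡ 2.
  x = λ² - 11 - 11 = 4 - 22 ≡ 13; y = λ·(11 - 13) - 3 ≡ 24. → (13, 24)
3G: (13, 24) + (11, 3). λ = (3 - 24)/(11 - 13) ≡ 10/29 mod 31. 29⁻¹ ≡ 15 (mod 31), so λ ≡ 26.
  x = λ² - 13 - 11 = 676 - 24 ≡ 1; y = λ·(13 - 1) - 24 ≡ 9. → (1, 9)
3G = (1, 9).
Next 2H:
Repeated addition: build up to 2H.
2H: tangent at (14, 11): λ = (3·14² + 21)/(2·11) ≡ 20/22. 22⁻¹ ≡ 24 (mod 31), so λ ≡ 20·24 ≡ 15.
  x = λ² - 14 - 14 = 225 - 28 ≡ 11; y = λ·(14 - 11) - 11 ≡ 3. → (11, 3)
2H = (11, 3).
Finally 3G + 2H:
(1, 9) + (11, 3). λ = (3 - 9)/(11 - 1) ≡ 25/10 mod 31. 10⁻¹ ≡ 28 (mod 31) since 10·28 = 280 ≡ 1, so λ ≡ 18.
  x = λ² - 1 - 11 = 324 - 12 ≡ 2; y = λ·(1 - 2) - 9 ≡ 4. → (2, 4)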